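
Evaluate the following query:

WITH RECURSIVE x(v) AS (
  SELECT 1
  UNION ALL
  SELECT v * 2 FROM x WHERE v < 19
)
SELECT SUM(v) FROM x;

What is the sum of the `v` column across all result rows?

Base: v=1.
Iteration 1: 1 < 19 holds -> v = 1 * 2 = 2.
Iteration 2: 2 < 19 holds -> v = 2 * 2 = 4.
Iteration 3: 4 < 19 holds -> v = 4 * 2 = 8.
Iteration 4: 8 < 19 holds -> v = 8 * 2 = 16.
Iteration 5: 16 < 19 holds -> v = 16 * 2 = 32.
Iteration 6: 32 < 19 fails; recursion stops.
SUM(v) = 1 + 2 + 4 + 8 + 16 + 32 = 63.

63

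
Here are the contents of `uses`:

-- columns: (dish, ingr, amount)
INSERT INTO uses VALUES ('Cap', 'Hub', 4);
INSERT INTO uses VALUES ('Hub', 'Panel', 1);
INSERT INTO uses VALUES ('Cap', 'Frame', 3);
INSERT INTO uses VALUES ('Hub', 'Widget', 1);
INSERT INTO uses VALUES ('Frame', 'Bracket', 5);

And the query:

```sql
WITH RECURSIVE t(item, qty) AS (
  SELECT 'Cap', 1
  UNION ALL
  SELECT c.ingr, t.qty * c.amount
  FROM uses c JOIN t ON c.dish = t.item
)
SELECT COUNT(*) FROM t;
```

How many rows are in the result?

Base: (Cap, qty=1).
Iteration 1: components of {Cap} -> Frame = 1*3 = 3, Hub = 1*4 = 4.
Iteration 2: components of {Frame,Hub} -> Bracket = 3*5 = 15, Panel = 4*1 = 4, Widget = 4*1 = 4.
Iteration 3: no further components; recursion stops.
Total rows emitted: 6.

6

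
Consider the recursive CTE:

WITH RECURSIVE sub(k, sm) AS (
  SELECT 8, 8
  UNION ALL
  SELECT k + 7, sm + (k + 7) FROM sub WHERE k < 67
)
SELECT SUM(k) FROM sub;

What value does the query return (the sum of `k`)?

395

Base: k=8, sm=8.
Iteration 1: 8 < 67 holds -> k = 8 + 7 = 15, sm = 8 + 15 = 23.
Iteration 2: 15 < 67 holds -> k = 15 + 7 = 22, sm = 23 + 22 = 45.
Iteration 3: 22 < 67 holds -> k = 22 + 7 = 29, sm = 45 + 29 = 74.
Iteration 4: 29 < 67 holds -> k = 29 + 7 = 36, sm = 74 + 36 = 110.
Iteration 5: 36 < 67 holds -> k = 36 + 7 = 43, sm = 110 + 43 = 153.
Iteration 6: 43 < 67 holds -> k = 43 + 7 = 50, sm = 153 + 50 = 203.
Iteration 7: 50 < 67 holds -> k = 50 + 7 = 57, sm = 203 + 57 = 260.
Iteration 8: 57 < 67 holds -> k = 57 + 7 = 64, sm = 260 + 64 = 324.
Iteration 9: 64 < 67 holds -> k = 64 + 7 = 71, sm = 324 + 71 = 395.
Iteration 10: 71 < 67 fails; recursion stops.
SUM(k) = 8 + 15 + 22 + 29 + 36 + 43 + 50 + 57 + 64 + 71 = 395.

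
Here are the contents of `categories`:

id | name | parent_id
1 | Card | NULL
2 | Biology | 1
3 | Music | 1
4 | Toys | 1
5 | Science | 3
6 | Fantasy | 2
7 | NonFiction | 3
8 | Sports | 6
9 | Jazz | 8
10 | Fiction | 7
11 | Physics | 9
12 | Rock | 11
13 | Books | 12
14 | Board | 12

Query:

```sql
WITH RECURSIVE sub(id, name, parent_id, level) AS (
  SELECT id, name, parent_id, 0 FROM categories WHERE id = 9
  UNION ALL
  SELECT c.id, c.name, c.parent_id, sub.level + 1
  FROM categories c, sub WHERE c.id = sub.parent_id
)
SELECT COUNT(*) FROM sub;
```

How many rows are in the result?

5

Base: id=9 (Jazz), parent_id=8, level 0.
Iteration 1: join on id=8 -> Sports (id 8, parent_id=6, level 1).
Iteration 2: join on id=6 -> Fantasy (id 6, parent_id=2, level 2).
Iteration 3: join on id=2 -> Biology (id 2, parent_id=1, level 3).
Iteration 4: join on id=1 -> Card (id 1, parent_id=NULL, level 4).
Iteration 5: parent_id is NULL; no match; recursion stops.
Total rows emitted: 5.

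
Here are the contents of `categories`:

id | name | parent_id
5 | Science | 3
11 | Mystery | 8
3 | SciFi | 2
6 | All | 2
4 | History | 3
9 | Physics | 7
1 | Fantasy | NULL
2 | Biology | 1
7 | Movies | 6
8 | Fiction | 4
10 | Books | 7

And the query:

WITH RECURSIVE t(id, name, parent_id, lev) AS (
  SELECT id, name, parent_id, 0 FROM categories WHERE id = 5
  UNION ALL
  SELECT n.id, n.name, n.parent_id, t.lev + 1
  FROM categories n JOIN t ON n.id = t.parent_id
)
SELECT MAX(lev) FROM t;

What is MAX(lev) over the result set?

3

Base: id=5 (Science), parent_id=3, lev 0.
Iteration 1: join on id=3 -> SciFi (id 3, parent_id=2, lev 1).
Iteration 2: join on id=2 -> Biology (id 2, parent_id=1, lev 2).
Iteration 3: join on id=1 -> Fantasy (id 1, parent_id=NULL, lev 3).
Iteration 4: parent_id is NULL; no match; recursion stops.
lev values: 0, 1, 2, 3; the maximum is 3.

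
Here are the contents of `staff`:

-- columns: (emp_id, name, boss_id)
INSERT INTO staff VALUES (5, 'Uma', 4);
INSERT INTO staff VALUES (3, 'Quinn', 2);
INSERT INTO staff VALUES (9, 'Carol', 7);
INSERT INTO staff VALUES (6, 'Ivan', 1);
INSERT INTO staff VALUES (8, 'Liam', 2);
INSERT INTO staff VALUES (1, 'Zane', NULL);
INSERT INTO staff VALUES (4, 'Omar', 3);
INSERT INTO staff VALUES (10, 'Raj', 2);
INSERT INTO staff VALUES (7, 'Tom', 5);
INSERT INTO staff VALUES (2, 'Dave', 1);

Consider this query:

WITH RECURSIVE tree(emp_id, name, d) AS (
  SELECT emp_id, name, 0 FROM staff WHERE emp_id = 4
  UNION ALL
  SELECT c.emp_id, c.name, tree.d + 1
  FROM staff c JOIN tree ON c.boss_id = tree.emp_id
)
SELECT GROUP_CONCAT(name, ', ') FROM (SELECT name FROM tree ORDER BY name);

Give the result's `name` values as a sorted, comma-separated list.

Carol, Omar, Tom, Uma

Base: emp_id=4 (Omar) at d 0.
Iteration 1: rows with boss_id in {4} -> Uma (id 5, d 1).
Iteration 2: rows with boss_id in {5} -> Tom (id 7, d 2).
Iteration 3: rows with boss_id in {7} -> Carol (id 9, d 3).
Iteration 4: no rows with boss_id in {9}; recursion stops.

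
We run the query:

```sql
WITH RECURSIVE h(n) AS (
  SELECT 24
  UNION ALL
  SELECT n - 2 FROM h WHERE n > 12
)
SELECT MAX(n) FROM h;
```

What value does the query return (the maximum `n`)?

24

Base: n=24.
Iteration 1: 24 > 12 holds -> n = 24 - 2 = 22.
Iteration 2: 22 > 12 holds -> n = 22 - 2 = 20.
Iteration 3: 20 > 12 holds -> n = 20 - 2 = 18.
Iteration 4: 18 > 12 holds -> n = 18 - 2 = 16.
Iteration 5: 16 > 12 holds -> n = 16 - 2 = 14.
Iteration 6: 14 > 12 holds -> n = 14 - 2 = 12.
Iteration 7: 12 > 12 fails; recursion stops.
n values: 24, 22, 20, 18, 16, 14, 12; the maximum is 24.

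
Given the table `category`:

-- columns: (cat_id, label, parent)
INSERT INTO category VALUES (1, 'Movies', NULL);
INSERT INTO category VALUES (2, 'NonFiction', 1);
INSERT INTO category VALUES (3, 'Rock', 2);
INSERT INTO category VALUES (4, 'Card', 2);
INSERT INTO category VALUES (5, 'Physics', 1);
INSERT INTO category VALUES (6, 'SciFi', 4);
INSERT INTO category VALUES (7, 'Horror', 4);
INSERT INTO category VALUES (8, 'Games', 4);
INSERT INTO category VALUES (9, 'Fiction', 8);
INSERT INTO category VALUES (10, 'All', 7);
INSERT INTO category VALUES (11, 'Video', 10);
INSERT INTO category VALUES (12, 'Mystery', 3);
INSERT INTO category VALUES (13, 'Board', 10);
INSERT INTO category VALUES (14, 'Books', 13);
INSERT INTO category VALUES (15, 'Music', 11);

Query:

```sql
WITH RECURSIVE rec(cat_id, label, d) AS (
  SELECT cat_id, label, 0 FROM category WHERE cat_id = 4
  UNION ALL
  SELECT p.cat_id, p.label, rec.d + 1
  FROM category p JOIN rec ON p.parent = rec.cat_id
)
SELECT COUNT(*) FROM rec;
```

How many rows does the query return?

Base: cat_id=4 (Card) at d 0.
Iteration 1: rows with parent in {4} -> SciFi (id 6, d 1), Horror (id 7, d 1), Games (id 8, d 1).
Iteration 2: rows with parent in {6,7,8} -> Fiction (id 9, d 2), All (id 10, d 2).
Iteration 3: rows with parent in {9,10} -> Video (id 11, d 3), Board (id 13, d 3).
Iteration 4: rows with parent in {11,13} -> Books (id 14, d 4), Music (id 15, d 4).
Iteration 5: no rows with parent in {14,15}; recursion stops.
Total rows emitted: 10.

10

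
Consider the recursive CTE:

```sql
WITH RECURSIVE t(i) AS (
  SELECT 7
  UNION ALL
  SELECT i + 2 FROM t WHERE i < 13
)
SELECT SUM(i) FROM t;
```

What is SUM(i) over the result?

40

Base: i=7.
Iteration 1: 7 < 13 holds -> i = 7 + 2 = 9.
Iteration 2: 9 < 13 holds -> i = 9 + 2 = 11.
Iteration 3: 11 < 13 holds -> i = 11 + 2 = 13.
Iteration 4: 13 < 13 fails; recursion stops.
SUM(i) = 7 + 9 + 11 + 13 = 40.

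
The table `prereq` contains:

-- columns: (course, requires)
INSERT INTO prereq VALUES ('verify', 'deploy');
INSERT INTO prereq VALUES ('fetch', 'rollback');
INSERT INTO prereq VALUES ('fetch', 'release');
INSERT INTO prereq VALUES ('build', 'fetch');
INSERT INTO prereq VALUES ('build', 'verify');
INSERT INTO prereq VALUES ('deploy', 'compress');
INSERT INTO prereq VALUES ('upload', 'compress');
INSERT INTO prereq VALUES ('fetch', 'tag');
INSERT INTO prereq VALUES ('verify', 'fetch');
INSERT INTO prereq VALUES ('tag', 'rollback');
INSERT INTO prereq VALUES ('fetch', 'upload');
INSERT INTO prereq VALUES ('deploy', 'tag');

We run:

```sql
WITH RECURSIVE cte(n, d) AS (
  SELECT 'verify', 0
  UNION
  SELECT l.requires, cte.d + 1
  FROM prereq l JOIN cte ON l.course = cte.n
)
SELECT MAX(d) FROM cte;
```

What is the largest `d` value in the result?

3

Base: (verify, d=0).
Iteration 1: edges from {verify} -> (deploy, d=1), (fetch, d=1).
Iteration 2: edges from {deploy,fetch} -> (compress, d=2), (release, d=2), (rollback, d=2), (tag, d=2), (upload, d=2). [UNION drops 1 duplicate row(s)]
Iteration 3: edges from {compress,release,rollback,tag,upload} -> (compress, d=3), (rollback, d=3).
Iteration 4: no outgoing edges from {compress,rollback}; recursion stops.
d values: 0, 1, 1, 2, 2, 2, 2, 2, 3, 3; the maximum is 3.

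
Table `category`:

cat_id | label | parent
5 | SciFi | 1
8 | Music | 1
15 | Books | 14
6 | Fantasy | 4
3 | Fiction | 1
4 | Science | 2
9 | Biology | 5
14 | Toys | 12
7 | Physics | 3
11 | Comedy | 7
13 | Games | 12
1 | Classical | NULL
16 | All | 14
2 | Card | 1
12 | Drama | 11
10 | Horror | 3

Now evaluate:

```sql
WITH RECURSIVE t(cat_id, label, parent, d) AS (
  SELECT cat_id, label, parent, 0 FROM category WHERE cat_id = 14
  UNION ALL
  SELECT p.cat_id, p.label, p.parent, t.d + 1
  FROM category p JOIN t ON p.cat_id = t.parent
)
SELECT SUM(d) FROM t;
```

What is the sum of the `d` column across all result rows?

15

Base: cat_id=14 (Toys), parent=12, d 0.
Iteration 1: join on cat_id=12 -> Drama (id 12, parent=11, d 1).
Iteration 2: join on cat_id=11 -> Comedy (id 11, parent=7, d 2).
Iteration 3: join on cat_id=7 -> Physics (id 7, parent=3, d 3).
Iteration 4: join on cat_id=3 -> Fiction (id 3, parent=1, d 4).
Iteration 5: join on cat_id=1 -> Classical (id 1, parent=NULL, d 5).
Iteration 6: parent is NULL; no match; recursion stops.
SUM(d) = 0 + 1 + 2 + 3 + 4 + 5 = 15.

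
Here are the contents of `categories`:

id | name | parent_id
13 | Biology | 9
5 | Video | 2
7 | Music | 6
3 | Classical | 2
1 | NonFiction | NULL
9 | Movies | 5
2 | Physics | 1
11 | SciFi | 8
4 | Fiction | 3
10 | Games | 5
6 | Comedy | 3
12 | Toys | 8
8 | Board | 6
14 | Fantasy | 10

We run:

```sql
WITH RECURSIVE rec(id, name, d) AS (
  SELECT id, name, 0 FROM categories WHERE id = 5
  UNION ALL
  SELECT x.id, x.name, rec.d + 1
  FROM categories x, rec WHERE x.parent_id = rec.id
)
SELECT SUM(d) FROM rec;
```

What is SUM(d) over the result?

6

Base: id=5 (Video) at d 0.
Iteration 1: rows with parent_id in {5} -> Movies (id 9, d 1), Games (id 10, d 1).
Iteration 2: rows with parent_id in {9,10} -> Biology (id 13, d 2), Fantasy (id 14, d 2).
Iteration 3: no rows with parent_id in {13,14}; recursion stops.
SUM(d) = 0 + 1 + 1 + 2 + 2 = 6.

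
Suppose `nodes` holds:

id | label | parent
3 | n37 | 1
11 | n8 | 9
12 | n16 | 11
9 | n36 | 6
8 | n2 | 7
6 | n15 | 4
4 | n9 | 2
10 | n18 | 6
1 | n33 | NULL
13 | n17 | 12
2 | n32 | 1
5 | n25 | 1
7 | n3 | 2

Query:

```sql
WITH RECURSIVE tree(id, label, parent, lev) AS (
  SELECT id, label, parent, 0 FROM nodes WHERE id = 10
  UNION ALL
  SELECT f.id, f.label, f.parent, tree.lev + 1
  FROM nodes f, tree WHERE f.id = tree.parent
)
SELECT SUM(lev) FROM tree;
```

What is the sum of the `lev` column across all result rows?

10

Base: id=10 (n18), parent=6, lev 0.
Iteration 1: join on id=6 -> n15 (id 6, parent=4, lev 1).
Iteration 2: join on id=4 -> n9 (id 4, parent=2, lev 2).
Iteration 3: join on id=2 -> n32 (id 2, parent=1, lev 3).
Iteration 4: join on id=1 -> n33 (id 1, parent=NULL, lev 4).
Iteration 5: parent is NULL; no match; recursion stops.
SUM(lev) = 0 + 1 + 2 + 3 + 4 = 10.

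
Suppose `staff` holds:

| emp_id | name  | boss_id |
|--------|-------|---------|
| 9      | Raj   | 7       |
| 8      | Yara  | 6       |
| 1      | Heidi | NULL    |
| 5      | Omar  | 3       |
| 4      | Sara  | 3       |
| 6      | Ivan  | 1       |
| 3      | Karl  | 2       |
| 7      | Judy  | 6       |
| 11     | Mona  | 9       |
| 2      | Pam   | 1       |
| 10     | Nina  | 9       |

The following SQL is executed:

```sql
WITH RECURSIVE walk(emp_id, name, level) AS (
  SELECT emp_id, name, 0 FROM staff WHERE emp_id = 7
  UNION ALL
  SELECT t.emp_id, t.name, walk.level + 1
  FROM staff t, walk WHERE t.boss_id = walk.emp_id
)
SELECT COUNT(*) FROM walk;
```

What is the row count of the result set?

Base: emp_id=7 (Judy) at level 0.
Iteration 1: rows with boss_id in {7} -> Raj (id 9, level 1).
Iteration 2: rows with boss_id in {9} -> Nina (id 10, level 2), Mona (id 11, level 2).
Iteration 3: no rows with boss_id in {10,11}; recursion stops.
Total rows emitted: 4.

4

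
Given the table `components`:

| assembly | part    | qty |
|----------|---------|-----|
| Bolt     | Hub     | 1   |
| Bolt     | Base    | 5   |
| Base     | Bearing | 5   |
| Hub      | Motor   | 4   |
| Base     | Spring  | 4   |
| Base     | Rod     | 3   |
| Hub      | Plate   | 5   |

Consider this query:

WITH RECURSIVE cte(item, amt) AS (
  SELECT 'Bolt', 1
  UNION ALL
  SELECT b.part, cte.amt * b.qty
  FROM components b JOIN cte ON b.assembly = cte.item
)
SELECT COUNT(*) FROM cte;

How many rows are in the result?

8

Base: (Bolt, amt=1).
Iteration 1: components of {Bolt} -> Base = 1*5 = 5, Hub = 1*1 = 1.
Iteration 2: components of {Base,Hub} -> Bearing = 5*5 = 25, Motor = 1*4 = 4, Plate = 1*5 = 5, Rod = 5*3 = 15, Spring = 5*4 = 20.
Iteration 3: no further components; recursion stops.
Total rows emitted: 8.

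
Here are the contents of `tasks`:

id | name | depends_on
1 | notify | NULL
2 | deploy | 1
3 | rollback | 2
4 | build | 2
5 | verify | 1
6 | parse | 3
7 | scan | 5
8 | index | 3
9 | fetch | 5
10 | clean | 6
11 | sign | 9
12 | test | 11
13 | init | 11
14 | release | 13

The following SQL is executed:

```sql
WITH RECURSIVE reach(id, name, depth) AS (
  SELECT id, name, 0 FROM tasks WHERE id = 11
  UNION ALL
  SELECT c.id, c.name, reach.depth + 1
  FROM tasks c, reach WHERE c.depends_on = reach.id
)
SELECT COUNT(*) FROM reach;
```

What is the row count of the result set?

Base: id=11 (sign) at depth 0.
Iteration 1: rows with depends_on in {11} -> test (id 12, depth 1), init (id 13, depth 1).
Iteration 2: rows with depends_on in {12,13} -> release (id 14, depth 2).
Iteration 3: no rows with depends_on in {14}; recursion stops.
Total rows emitted: 4.

4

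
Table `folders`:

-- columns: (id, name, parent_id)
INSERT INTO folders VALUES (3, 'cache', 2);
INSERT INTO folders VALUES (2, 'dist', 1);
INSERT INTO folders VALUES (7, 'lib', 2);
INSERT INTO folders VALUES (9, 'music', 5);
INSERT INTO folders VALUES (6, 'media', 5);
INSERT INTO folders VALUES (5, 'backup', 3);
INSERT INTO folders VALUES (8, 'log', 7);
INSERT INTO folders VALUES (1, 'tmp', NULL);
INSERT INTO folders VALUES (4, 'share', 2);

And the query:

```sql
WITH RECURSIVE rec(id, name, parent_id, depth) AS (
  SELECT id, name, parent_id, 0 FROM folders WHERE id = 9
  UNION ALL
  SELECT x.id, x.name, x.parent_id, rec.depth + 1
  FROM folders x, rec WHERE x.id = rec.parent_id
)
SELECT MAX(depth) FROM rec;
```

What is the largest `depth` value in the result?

Base: id=9 (music), parent_id=5, depth 0.
Iteration 1: join on id=5 -> backup (id 5, parent_id=3, depth 1).
Iteration 2: join on id=3 -> cache (id 3, parent_id=2, depth 2).
Iteration 3: join on id=2 -> dist (id 2, parent_id=1, depth 3).
Iteration 4: join on id=1 -> tmp (id 1, parent_id=NULL, depth 4).
Iteration 5: parent_id is NULL; no match; recursion stops.
depth values: 0, 1, 2, 3, 4; the maximum is 4.

4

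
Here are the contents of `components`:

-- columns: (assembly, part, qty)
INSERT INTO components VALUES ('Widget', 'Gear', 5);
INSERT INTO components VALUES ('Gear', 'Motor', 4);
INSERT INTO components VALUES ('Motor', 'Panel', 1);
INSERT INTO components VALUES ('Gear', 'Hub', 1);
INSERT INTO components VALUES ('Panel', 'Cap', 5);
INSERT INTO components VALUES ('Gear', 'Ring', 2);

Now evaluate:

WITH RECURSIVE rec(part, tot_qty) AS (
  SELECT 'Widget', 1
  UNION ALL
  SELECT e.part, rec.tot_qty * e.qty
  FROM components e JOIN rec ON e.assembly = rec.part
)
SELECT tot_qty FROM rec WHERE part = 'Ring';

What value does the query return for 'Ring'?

Base: (Widget, tot_qty=1).
Iteration 1: components of {Widget} -> Gear = 1*5 = 5.
Iteration 2: components of {Gear} -> Hub = 5*1 = 5, Motor = 5*4 = 20, Ring = 5*2 = 10.
Iteration 3: components of {Hub,Motor,Ring} -> Panel = 20*1 = 20.
Iteration 4: components of {Panel} -> Cap = 20*5 = 100.
Iteration 5: no further components; recursion stops.

10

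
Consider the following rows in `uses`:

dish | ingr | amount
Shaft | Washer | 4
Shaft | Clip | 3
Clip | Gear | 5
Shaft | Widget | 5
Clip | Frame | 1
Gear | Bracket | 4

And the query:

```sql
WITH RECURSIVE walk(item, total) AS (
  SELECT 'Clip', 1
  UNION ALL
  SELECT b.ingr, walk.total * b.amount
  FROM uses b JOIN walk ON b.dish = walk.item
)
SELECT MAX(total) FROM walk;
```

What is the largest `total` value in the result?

20

Base: (Clip, total=1).
Iteration 1: components of {Clip} -> Frame = 1*1 = 1, Gear = 1*5 = 5.
Iteration 2: components of {Frame,Gear} -> Bracket = 5*4 = 20.
Iteration 3: no further components; recursion stops.
total values: 1, 5, 1, 20; the maximum is 20.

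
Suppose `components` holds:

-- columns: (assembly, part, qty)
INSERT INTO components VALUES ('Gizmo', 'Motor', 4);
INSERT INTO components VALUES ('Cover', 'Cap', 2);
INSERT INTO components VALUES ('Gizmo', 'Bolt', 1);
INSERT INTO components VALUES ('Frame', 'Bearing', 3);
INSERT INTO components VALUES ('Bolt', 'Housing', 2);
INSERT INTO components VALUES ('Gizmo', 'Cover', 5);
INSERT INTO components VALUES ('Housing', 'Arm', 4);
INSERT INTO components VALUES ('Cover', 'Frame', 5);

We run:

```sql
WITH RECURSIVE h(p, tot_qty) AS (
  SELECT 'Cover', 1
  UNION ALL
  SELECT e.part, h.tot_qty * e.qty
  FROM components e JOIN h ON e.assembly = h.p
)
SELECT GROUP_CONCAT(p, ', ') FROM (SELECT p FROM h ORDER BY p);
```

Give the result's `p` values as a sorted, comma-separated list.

Bearing, Cap, Cover, Frame

Base: (Cover, tot_qty=1).
Iteration 1: components of {Cover} -> Cap = 1*2 = 2, Frame = 1*5 = 5.
Iteration 2: components of {Cap,Frame} -> Bearing = 5*3 = 15.
Iteration 3: no further components; recursion stops.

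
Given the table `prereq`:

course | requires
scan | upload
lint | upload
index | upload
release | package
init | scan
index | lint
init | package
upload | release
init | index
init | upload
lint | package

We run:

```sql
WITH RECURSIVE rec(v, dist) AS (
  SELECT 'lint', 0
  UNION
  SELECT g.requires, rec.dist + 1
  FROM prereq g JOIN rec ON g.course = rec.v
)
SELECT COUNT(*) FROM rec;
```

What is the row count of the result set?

Base: (lint, dist=0).
Iteration 1: edges from {lint} -> (package, dist=1), (upload, dist=1).
Iteration 2: edges from {package,upload} -> (release, dist=2).
Iteration 3: edges from {release} -> (package, dist=3).
Iteration 4: no outgoing edges from {package}; recursion stops.
Total rows emitted: 5.

5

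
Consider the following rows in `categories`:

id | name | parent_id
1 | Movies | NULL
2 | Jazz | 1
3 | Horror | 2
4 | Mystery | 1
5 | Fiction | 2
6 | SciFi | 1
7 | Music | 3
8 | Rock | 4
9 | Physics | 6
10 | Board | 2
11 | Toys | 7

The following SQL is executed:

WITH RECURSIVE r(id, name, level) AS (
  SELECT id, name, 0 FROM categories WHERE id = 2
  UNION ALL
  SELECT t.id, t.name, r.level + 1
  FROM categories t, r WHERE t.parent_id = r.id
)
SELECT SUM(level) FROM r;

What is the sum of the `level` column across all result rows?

Base: id=2 (Jazz) at level 0.
Iteration 1: rows with parent_id in {2} -> Horror (id 3, level 1), Fiction (id 5, level 1), Board (id 10, level 1).
Iteration 2: rows with parent_id in {3,5,10} -> Music (id 7, level 2).
Iteration 3: rows with parent_id in {7} -> Toys (id 11, level 3).
Iteration 4: no rows with parent_id in {11}; recursion stops.
SUM(level) = 0 + 1 + 1 + 1 + 2 + 3 = 8.

8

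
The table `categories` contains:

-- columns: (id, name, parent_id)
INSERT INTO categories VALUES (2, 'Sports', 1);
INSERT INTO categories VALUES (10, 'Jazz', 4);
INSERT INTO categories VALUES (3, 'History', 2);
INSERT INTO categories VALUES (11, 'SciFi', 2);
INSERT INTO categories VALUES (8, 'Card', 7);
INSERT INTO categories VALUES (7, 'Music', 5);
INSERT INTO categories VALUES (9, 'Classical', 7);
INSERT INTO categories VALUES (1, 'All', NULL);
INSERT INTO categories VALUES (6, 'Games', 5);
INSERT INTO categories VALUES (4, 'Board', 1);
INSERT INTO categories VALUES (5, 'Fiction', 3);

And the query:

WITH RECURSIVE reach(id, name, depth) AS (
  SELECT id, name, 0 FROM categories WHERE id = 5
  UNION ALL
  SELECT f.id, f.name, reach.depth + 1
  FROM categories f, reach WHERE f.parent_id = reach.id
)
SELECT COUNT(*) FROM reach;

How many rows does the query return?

5

Base: id=5 (Fiction) at depth 0.
Iteration 1: rows with parent_id in {5} -> Games (id 6, depth 1), Music (id 7, depth 1).
Iteration 2: rows with parent_id in {6,7} -> Card (id 8, depth 2), Classical (id 9, depth 2).
Iteration 3: no rows with parent_id in {8,9}; recursion stops.
Total rows emitted: 5.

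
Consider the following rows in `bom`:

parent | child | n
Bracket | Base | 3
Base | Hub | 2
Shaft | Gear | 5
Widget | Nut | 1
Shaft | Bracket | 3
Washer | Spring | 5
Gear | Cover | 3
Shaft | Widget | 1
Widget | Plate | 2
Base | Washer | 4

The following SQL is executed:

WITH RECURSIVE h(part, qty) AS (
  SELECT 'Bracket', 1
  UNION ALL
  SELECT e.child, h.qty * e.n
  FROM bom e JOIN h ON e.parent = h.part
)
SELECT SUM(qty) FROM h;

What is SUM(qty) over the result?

Base: (Bracket, qty=1).
Iteration 1: components of {Bracket} -> Base = 1*3 = 3.
Iteration 2: components of {Base} -> Hub = 3*2 = 6, Washer = 3*4 = 12.
Iteration 3: components of {Hub,Washer} -> Spring = 12*5 = 60.
Iteration 4: no further components; recursion stops.
SUM(qty) = 1 + 3 + 12 + 6 + 60 = 82.

82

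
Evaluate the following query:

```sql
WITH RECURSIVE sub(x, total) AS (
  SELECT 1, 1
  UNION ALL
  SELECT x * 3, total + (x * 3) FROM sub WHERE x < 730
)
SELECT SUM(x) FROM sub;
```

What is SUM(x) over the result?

3280

Base: x=1, total=1.
Iteration 1: 1 < 730 holds -> x = 1 * 3 = 3, total = 1 + 3 = 4.
Iteration 2: 3 < 730 holds -> x = 3 * 3 = 9, total = 4 + 9 = 13.
Iteration 3: 9 < 730 holds -> x = 9 * 3 = 27, total = 13 + 27 = 40.
Iteration 4: 27 < 730 holds -> x = 27 * 3 = 81, total = 40 + 81 = 121.
Iteration 5: 81 < 730 holds -> x = 81 * 3 = 243, total = 121 + 243 = 364.
Iteration 6: 243 < 730 holds -> x = 243 * 3 = 729, total = 364 + 729 = 1093.
Iteration 7: 729 < 730 holds -> x = 729 * 3 = 2187, total = 1093 + 2187 = 3280.
Iteration 8: 2187 < 730 fails; recursion stops.
SUM(x) = 1 + 3 + 9 + 27 + 81 + 243 + 729 + 2187 = 3280.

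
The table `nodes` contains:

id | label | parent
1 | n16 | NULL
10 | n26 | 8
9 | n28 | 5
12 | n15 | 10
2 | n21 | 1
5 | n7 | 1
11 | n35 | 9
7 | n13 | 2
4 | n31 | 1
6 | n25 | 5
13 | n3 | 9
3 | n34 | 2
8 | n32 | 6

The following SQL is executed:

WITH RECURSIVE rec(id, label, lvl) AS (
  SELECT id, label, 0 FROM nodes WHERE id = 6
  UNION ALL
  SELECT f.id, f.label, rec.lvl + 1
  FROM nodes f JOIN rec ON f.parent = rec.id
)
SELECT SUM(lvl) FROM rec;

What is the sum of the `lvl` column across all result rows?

6

Base: id=6 (n25) at lvl 0.
Iteration 1: rows with parent in {6} -> n32 (id 8, lvl 1).
Iteration 2: rows with parent in {8} -> n26 (id 10, lvl 2).
Iteration 3: rows with parent in {10} -> n15 (id 12, lvl 3).
Iteration 4: no rows with parent in {12}; recursion stops.
SUM(lvl) = 0 + 1 + 2 + 3 = 6.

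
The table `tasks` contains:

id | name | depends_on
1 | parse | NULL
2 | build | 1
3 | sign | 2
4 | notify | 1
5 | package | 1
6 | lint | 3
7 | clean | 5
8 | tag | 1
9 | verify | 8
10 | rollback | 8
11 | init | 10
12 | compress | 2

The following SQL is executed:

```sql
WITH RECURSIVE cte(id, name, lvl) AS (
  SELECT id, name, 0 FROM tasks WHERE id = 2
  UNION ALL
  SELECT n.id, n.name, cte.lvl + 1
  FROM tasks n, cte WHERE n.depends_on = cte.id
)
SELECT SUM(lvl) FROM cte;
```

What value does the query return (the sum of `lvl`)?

Base: id=2 (build) at lvl 0.
Iteration 1: rows with depends_on in {2} -> sign (id 3, lvl 1), compress (id 12, lvl 1).
Iteration 2: rows with depends_on in {3,12} -> lint (id 6, lvl 2).
Iteration 3: no rows with depends_on in {6}; recursion stops.
SUM(lvl) = 0 + 1 + 1 + 2 = 4.

4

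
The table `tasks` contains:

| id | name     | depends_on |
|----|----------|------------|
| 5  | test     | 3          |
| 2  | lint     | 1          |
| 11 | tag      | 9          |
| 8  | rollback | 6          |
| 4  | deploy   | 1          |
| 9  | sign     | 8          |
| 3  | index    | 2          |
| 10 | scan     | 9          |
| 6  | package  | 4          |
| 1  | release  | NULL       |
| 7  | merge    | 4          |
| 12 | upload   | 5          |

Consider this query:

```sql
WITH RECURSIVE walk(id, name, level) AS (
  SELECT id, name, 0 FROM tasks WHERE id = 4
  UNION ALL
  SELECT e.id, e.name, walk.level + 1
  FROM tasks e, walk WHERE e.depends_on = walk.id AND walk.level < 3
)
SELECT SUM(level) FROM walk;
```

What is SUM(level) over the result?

Base: id=4 (deploy) at level 0.
Iteration 1: rows with depends_on in {4} -> package (id 6, level 1), merge (id 7, level 1).
Iteration 2: rows with depends_on in {6,7} -> rollback (id 8, level 2).
Iteration 3: rows with depends_on in {8} -> sign (id 9, level 3).
Iteration 4: level < 3 fails for all current rows; recursion stops.
SUM(level) = 0 + 1 + 1 + 2 + 3 = 7.

7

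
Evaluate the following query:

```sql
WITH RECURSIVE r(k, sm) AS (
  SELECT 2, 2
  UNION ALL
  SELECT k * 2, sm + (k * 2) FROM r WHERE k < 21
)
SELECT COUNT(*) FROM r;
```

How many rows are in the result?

5

Base: k=2, sm=2.
Iteration 1: 2 < 21 holds -> k = 2 * 2 = 4, sm = 2 + 4 = 6.
Iteration 2: 4 < 21 holds -> k = 4 * 2 = 8, sm = 6 + 8 = 14.
Iteration 3: 8 < 21 holds -> k = 8 * 2 = 16, sm = 14 + 16 = 30.
Iteration 4: 16 < 21 holds -> k = 16 * 2 = 32, sm = 30 + 32 = 62.
Iteration 5: 32 < 21 fails; recursion stops.
Total rows emitted: 5.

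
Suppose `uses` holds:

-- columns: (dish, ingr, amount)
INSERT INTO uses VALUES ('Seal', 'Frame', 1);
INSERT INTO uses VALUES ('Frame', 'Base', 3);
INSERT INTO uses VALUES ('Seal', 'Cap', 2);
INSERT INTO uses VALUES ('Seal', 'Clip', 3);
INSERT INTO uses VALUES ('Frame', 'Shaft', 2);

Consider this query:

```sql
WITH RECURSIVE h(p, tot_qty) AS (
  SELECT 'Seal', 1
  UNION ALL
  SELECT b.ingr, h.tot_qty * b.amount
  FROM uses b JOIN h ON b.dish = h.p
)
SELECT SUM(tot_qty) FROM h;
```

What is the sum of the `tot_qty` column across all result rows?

12

Base: (Seal, tot_qty=1).
Iteration 1: components of {Seal} -> Cap = 1*2 = 2, Clip = 1*3 = 3, Frame = 1*1 = 1.
Iteration 2: components of {Cap,Clip,Frame} -> Base = 1*3 = 3, Shaft = 1*2 = 2.
Iteration 3: no further components; recursion stops.
SUM(tot_qty) = 1 + 3 + 2 + 1 + 2 + 3 = 12.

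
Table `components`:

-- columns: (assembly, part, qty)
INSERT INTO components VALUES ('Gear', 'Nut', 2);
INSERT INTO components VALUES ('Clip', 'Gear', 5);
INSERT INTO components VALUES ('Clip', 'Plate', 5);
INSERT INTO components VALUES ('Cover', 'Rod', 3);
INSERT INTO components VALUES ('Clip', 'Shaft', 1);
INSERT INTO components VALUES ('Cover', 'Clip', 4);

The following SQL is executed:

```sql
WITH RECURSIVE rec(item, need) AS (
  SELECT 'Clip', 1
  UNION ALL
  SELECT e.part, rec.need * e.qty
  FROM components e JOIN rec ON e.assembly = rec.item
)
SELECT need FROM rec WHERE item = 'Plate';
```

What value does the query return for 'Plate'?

Base: (Clip, need=1).
Iteration 1: components of {Clip} -> Gear = 1*5 = 5, Plate = 1*5 = 5, Shaft = 1*1 = 1.
Iteration 2: components of {Gear,Plate,Shaft} -> Nut = 5*2 = 10.
Iteration 3: no further components; recursion stops.

5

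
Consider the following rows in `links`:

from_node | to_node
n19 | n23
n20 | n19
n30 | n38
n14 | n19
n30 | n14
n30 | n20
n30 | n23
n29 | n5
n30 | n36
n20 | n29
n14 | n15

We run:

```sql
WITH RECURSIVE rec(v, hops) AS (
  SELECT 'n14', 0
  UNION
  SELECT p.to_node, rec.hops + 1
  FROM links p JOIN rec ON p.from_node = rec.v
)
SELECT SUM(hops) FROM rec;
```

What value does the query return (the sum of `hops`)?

4

Base: (n14, hops=0).
Iteration 1: edges from {n14} -> (n15, hops=1), (n19, hops=1).
Iteration 2: edges from {n15,n19} -> (n23, hops=2).
Iteration 3: no outgoing edges from {n23}; recursion stops.
SUM(hops) = 0 + 1 + 1 + 2 = 4.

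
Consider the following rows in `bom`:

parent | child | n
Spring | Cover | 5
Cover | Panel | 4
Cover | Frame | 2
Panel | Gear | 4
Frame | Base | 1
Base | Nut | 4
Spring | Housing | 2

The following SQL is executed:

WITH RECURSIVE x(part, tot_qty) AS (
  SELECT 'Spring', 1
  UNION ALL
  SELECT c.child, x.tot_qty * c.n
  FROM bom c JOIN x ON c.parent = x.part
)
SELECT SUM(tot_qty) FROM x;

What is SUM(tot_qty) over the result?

Base: (Spring, tot_qty=1).
Iteration 1: components of {Spring} -> Cover = 1*5 = 5, Housing = 1*2 = 2.
Iteration 2: components of {Cover,Housing} -> Frame = 5*2 = 10, Panel = 5*4 = 20.
Iteration 3: components of {Frame,Panel} -> Base = 10*1 = 10, Gear = 20*4 = 80.
Iteration 4: components of {Base,Gear} -> Nut = 10*4 = 40.
Iteration 5: no further components; recursion stops.
SUM(tot_qty) = 1 + 5 + 2 + 20 + 10 + 80 + 10 + 40 = 168.

168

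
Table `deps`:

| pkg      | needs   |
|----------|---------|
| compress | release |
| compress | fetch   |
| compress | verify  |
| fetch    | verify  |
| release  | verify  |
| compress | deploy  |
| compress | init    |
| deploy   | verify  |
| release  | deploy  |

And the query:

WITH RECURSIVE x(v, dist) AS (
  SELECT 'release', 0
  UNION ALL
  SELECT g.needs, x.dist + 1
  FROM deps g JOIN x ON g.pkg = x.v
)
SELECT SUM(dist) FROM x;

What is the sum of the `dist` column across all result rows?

Base: (release, dist=0).
Iteration 1: edges from {release} -> (deploy, dist=1), (verify, dist=1).
Iteration 2: edges from {deploy,verify} -> (verify, dist=2).
Iteration 3: no outgoing edges from {verify}; recursion stops.
SUM(dist) = 0 + 1 + 1 + 2 = 4.

4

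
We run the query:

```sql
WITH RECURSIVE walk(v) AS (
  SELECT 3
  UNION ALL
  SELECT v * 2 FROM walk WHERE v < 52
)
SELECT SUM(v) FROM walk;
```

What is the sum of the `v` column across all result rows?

189

Base: v=3.
Iteration 1: 3 < 52 holds -> v = 3 * 2 = 6.
Iteration 2: 6 < 52 holds -> v = 6 * 2 = 12.
Iteration 3: 12 < 52 holds -> v = 12 * 2 = 24.
Iteration 4: 24 < 52 holds -> v = 24 * 2 = 48.
Iteration 5: 48 < 52 holds -> v = 48 * 2 = 96.
Iteration 6: 96 < 52 fails; recursion stops.
SUM(v) = 3 + 6 + 12 + 24 + 48 + 96 = 189.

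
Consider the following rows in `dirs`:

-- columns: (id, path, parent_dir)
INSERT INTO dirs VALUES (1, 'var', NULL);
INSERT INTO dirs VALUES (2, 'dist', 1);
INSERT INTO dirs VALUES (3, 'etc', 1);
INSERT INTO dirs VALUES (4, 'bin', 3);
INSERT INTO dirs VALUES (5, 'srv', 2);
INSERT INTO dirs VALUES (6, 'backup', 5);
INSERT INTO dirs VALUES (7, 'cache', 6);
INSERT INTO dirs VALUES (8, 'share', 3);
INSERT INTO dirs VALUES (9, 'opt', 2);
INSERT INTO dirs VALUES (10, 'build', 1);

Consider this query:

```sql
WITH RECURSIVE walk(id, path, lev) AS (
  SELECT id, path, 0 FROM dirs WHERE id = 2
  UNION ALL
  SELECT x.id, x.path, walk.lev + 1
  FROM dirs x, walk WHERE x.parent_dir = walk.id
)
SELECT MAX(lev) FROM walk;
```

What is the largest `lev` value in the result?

Base: id=2 (dist) at lev 0.
Iteration 1: rows with parent_dir in {2} -> srv (id 5, lev 1), opt (id 9, lev 1).
Iteration 2: rows with parent_dir in {5,9} -> backup (id 6, lev 2).
Iteration 3: rows with parent_dir in {6} -> cache (id 7, lev 3).
Iteration 4: no rows with parent_dir in {7}; recursion stops.
lev values: 0, 1, 1, 2, 3; the maximum is 3.

3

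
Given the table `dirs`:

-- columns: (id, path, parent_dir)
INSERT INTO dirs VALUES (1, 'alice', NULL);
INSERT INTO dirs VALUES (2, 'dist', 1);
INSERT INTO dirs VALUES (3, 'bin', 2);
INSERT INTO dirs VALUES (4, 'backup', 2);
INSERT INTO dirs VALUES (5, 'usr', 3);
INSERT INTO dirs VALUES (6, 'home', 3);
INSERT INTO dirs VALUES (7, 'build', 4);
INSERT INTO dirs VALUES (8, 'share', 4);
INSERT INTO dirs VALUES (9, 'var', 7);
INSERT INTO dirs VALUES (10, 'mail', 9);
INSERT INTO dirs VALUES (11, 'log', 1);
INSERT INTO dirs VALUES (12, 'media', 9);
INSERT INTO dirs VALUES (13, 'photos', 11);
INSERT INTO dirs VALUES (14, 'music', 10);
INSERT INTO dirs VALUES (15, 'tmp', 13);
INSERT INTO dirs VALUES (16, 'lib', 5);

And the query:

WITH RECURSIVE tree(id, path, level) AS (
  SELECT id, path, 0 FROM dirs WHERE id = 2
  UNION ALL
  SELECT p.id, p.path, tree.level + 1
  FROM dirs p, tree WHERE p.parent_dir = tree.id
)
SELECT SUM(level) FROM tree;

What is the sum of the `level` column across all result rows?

29

Base: id=2 (dist) at level 0.
Iteration 1: rows with parent_dir in {2} -> bin (id 3, level 1), backup (id 4, level 1).
Iteration 2: rows with parent_dir in {3,4} -> usr (id 5, level 2), home (id 6, level 2), build (id 7, level 2), share (id 8, level 2).
Iteration 3: rows with parent_dir in {5,6,7,8} -> var (id 9, level 3), lib (id 16, level 3).
Iteration 4: rows with parent_dir in {9,16} -> mail (id 10, level 4), media (id 12, level 4).
Iteration 5: rows with parent_dir in {10,12} -> music (id 14, level 5).
Iteration 6: no rows with parent_dir in {14}; recursion stops.
SUM(level) = 0 + 1 + 1 + 2 + 2 + 2 + 2 + 3 + 3 + 4 + 4 + 5 = 29.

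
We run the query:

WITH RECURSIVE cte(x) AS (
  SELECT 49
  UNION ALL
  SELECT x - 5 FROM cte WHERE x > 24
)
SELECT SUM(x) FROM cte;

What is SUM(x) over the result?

Base: x=49.
Iteration 1: 49 > 24 holds -> x = 49 - 5 = 44.
Iteration 2: 44 > 24 holds -> x = 44 - 5 = 39.
Iteration 3: 39 > 24 holds -> x = 39 - 5 = 34.
Iteration 4: 34 > 24 holds -> x = 34 - 5 = 29.
Iteration 5: 29 > 24 holds -> x = 29 - 5 = 24.
Iteration 6: 24 > 24 fails; recursion stops.
SUM(x) = 49 + 44 + 39 + 34 + 29 + 24 = 219.

219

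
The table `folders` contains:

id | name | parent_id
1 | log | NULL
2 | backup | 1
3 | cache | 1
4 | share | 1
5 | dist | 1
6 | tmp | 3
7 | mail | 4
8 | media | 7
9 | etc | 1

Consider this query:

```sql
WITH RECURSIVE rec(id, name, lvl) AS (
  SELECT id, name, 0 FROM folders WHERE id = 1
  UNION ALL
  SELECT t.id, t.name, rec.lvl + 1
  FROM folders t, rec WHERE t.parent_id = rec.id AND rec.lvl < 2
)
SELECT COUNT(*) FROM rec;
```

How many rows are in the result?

8

Base: id=1 (log) at lvl 0.
Iteration 1: rows with parent_id in {1} -> backup (id 2, lvl 1), cache (id 3, lvl 1), share (id 4, lvl 1), dist (id 5, lvl 1), etc (id 9, lvl 1).
Iteration 2: rows with parent_id in {2,3,4,5,9} -> tmp (id 6, lvl 2), mail (id 7, lvl 2).
Iteration 3: lvl < 2 fails for all current rows; recursion stops.
Total rows emitted: 8.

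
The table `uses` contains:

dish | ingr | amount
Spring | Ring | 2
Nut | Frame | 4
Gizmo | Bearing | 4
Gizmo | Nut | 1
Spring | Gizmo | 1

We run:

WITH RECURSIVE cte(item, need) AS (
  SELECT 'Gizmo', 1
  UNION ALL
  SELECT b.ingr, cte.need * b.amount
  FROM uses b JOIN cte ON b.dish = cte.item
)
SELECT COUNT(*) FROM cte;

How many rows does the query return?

4

Base: (Gizmo, need=1).
Iteration 1: components of {Gizmo} -> Bearing = 1*4 = 4, Nut = 1*1 = 1.
Iteration 2: components of {Bearing,Nut} -> Frame = 1*4 = 4.
Iteration 3: no further components; recursion stops.
Total rows emitted: 4.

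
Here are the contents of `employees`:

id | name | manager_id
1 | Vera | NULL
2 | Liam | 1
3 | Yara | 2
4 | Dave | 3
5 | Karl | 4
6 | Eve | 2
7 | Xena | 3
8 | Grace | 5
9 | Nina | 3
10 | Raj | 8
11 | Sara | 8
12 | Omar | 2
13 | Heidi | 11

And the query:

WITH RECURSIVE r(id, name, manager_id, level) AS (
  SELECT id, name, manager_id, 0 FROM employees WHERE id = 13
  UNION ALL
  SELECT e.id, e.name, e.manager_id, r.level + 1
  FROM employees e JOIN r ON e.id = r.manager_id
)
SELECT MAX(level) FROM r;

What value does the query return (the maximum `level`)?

Base: id=13 (Heidi), manager_id=11, level 0.
Iteration 1: join on id=11 -> Sara (id 11, manager_id=8, level 1).
Iteration 2: join on id=8 -> Grace (id 8, manager_id=5, level 2).
Iteration 3: join on id=5 -> Karl (id 5, manager_id=4, level 3).
Iteration 4: join on id=4 -> Dave (id 4, manager_id=3, level 4).
Iteration 5: join on id=3 -> Yara (id 3, manager_id=2, level 5).
Iteration 6: join on id=2 -> Liam (id 2, manager_id=1, level 6).
Iteration 7: join on id=1 -> Vera (id 1, manager_id=NULL, level 7).
Iteration 8: manager_id is NULL; no match; recursion stops.
level values: 0, 1, 2, 3, 4, 5, 6, 7; the maximum is 7.

7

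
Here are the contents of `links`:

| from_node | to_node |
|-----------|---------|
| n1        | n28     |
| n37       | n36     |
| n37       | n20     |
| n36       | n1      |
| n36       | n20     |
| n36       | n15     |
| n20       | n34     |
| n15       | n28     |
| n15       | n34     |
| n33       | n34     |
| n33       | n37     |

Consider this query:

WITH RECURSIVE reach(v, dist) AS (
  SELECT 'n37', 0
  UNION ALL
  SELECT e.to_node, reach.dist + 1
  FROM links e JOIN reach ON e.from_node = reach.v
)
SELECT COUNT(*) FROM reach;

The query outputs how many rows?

Base: (n37, dist=0).
Iteration 1: edges from {n37} -> (n20, dist=1), (n36, dist=1).
Iteration 2: edges from {n20,n36} -> (n1, dist=2), (n15, dist=2), (n20, dist=2), (n34, dist=2).
Iteration 3: edges from {n1,n15,n20,n34} -> (n28, dist=3) x2, (n34, dist=3) x2. [UNION ALL keeps all 4 new rows, including repeats]
Iteration 4: no outgoing edges from {n28,n34}; recursion stops.
Total rows emitted: 11.

11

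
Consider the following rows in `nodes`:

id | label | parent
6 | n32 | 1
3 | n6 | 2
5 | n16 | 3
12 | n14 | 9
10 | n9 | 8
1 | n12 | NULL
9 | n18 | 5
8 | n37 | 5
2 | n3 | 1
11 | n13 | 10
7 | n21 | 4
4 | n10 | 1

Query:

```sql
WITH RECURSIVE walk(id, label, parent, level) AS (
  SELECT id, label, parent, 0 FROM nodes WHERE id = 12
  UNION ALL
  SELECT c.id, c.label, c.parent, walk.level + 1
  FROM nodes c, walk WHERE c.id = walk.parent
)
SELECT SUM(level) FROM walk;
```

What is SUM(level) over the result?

15

Base: id=12 (n14), parent=9, level 0.
Iteration 1: join on id=9 -> n18 (id 9, parent=5, level 1).
Iteration 2: join on id=5 -> n16 (id 5, parent=3, level 2).
Iteration 3: join on id=3 -> n6 (id 3, parent=2, level 3).
Iteration 4: join on id=2 -> n3 (id 2, parent=1, level 4).
Iteration 5: join on id=1 -> n12 (id 1, parent=NULL, level 5).
Iteration 6: parent is NULL; no match; recursion stops.
SUM(level) = 0 + 1 + 2 + 3 + 4 + 5 = 15.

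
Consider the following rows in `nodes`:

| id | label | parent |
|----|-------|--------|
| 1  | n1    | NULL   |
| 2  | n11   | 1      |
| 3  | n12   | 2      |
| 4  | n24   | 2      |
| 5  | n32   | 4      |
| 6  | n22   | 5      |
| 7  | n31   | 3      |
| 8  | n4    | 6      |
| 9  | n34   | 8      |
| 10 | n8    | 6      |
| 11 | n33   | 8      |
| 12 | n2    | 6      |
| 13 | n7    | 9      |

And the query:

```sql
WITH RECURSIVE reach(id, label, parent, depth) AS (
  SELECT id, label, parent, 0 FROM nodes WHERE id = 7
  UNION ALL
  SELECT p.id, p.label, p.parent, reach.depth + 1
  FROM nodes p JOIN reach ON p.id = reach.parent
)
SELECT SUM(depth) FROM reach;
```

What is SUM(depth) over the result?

6

Base: id=7 (n31), parent=3, depth 0.
Iteration 1: join on id=3 -> n12 (id 3, parent=2, depth 1).
Iteration 2: join on id=2 -> n11 (id 2, parent=1, depth 2).
Iteration 3: join on id=1 -> n1 (id 1, parent=NULL, depth 3).
Iteration 4: parent is NULL; no match; recursion stops.
SUM(depth) = 0 + 1 + 2 + 3 = 6.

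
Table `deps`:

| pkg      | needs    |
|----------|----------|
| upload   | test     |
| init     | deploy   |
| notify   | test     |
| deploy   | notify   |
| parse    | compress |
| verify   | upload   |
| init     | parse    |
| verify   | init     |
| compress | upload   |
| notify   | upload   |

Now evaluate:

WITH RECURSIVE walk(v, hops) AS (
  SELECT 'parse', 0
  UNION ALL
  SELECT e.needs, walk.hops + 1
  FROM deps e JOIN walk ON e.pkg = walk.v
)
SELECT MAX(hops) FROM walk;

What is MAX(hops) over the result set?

Base: (parse, hops=0).
Iteration 1: edges from {parse} -> (compress, hops=1).
Iteration 2: edges from {compress} -> (upload, hops=2).
Iteration 3: edges from {upload} -> (test, hops=3).
Iteration 4: no outgoing edges from {test}; recursion stops.
hops values: 0, 1, 2, 3; the maximum is 3.

3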